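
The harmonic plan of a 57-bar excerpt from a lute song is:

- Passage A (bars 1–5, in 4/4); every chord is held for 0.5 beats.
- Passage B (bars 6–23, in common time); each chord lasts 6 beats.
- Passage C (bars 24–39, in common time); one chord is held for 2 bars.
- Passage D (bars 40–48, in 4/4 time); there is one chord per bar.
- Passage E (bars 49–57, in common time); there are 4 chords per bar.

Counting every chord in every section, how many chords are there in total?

A: 5 bars × 4 beats = 20 beats; 0.5 beats/chord → 40 chords.
B: 18 bars × 4 beats = 72 beats; 6 beats/chord → 12 chords.
C: 16 bars × 4 beats = 64 beats; 8 beats/chord → 8 chords.
D: 9 bars × 4 beats = 36 beats; 4 beats/chord → 9 chords.
E: 9 bars × 4 beats = 36 beats; 1 beat/chord → 36 chords.
Total: 40 + 12 + 8 + 9 + 36 = 105.

105 chords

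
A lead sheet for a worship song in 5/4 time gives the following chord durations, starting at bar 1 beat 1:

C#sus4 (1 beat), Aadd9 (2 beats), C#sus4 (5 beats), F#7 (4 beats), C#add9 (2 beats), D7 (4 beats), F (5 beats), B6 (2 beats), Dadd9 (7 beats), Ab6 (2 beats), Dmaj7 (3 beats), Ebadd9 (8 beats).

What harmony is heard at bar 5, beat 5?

B6

Beat 5 of bar 5 is beat (5−1)×5 + 5 = 25 overall.
Running totals: C#sus4 ends at 1, Aadd9 ends at 3, C#sus4 ends at 8, F#7 ends at 12, C#add9 ends at 14, D7 ends at 18, F ends at 23, B6 ends at 25.
Beat 25 falls within B6.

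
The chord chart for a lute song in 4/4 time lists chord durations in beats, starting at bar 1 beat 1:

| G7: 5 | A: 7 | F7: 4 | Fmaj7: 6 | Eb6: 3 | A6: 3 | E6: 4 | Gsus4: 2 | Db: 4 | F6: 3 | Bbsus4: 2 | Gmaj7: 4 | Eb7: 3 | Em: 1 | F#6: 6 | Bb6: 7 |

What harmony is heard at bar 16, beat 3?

Bb6

Beat 3 of bar 16 is beat (16−1)×4 + 3 = 63 overall.
Running totals: G7 ends at 5, A ends at 12, F7 ends at 16, Fmaj7 ends at 22, Eb6 ends at 25, A6 ends at 28, E6 ends at 32, Gsus4 ends at 34, Db ends at 38, F6 ends at 41, Bbsus4 ends at 43, Gmaj7 ends at 47, Eb7 ends at 50, Em ends at 51, F#6 ends at 57, Bb6 ends at 64.
Beat 63 falls within Bb6.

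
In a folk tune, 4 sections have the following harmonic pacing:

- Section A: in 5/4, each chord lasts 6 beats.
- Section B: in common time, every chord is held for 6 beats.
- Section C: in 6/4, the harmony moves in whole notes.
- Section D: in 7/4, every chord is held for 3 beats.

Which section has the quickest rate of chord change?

A: 5 beats/bar ÷ 6 beats/chord = 5/6 chords/bar.
B: 4 beats/bar ÷ 6 beats/chord = 2/3 chords/bar.
C: 6 beats/bar ÷ 4 beats/chord = 1.5 chords/bar.
D: 7 beats/bar ÷ 3 beats/chord = 7/3 chords/bar.
Fastest is D at 7/3 chords/bar.

Section D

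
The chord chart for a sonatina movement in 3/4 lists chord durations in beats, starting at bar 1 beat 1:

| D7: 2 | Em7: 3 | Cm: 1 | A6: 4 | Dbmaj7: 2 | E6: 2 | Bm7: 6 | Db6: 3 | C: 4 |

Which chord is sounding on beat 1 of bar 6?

Bm7

Beat 1 of bar 6 is beat (6−1)×3 + 1 = 16 overall.
Running totals: D7 ends at 2, Em7 ends at 5, Cm ends at 6, A6 ends at 10, Dbmaj7 ends at 12, E6 ends at 14, Bm7 ends at 20.
Beat 16 falls within Bm7.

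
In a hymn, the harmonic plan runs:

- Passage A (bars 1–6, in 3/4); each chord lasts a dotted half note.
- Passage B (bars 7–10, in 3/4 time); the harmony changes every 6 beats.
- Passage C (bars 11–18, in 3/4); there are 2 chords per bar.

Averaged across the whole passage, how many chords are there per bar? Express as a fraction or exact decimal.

A: 6 bars of 3 beats is 18 beats; at 3 beats each that's 6 chords.
B: 4 bars of 3 beats is 12 beats; at 6 beats each that's 2 chords.
C: 8 bars of 3 beats is 24 beats; at 1.5 beats each that's 16 chords.
Overall: 24 chords over 18 bars → 24/18 = 4/3 chords per bar.

4/3 chords per bar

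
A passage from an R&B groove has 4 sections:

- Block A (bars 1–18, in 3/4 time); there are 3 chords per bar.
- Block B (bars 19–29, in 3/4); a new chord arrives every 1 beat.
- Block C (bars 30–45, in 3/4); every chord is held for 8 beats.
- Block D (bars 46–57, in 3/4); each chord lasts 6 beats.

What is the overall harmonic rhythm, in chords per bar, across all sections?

A: 18 bars of 3 beats is 54 beats; at 1 beat each that's 54 chords.
B: 11 bars of 3 beats is 33 beats; at 1 beat each that's 33 chords.
C: 16 bars of 3 beats is 48 beats; at 8 beats each that's 6 chords.
D: 12 bars of 3 beats is 36 beats; at 6 beats each that's 6 chords.
Overall: 99 chords over 57 bars → 99/57 = 33/19 chords per bar.

33/19 chords per bar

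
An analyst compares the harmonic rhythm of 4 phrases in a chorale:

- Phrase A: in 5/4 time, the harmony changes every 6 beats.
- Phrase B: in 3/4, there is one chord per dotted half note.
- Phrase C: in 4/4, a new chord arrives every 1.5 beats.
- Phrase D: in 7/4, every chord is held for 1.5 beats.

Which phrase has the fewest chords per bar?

A: each chord is 6 beats in 5/4, so 5/6 per bar.
B: each chord is 3 beats in 3/4, so 1 per bar.
C: each chord is 1.5 beats in 4/4, so 8/3 per bar.
D: each chord is 1.5 beats in 7/4, so 14/3 per bar.
Slowest is A at 5/6 chords/bar.

Phrase A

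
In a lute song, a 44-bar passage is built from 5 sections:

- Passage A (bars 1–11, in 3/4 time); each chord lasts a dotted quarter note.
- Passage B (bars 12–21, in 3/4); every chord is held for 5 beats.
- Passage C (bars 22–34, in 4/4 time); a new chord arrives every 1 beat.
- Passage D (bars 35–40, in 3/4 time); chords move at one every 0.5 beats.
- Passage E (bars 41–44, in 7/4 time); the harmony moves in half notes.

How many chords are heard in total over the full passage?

130 chords

A has 33 beats and chords last 1.5 each, so 22 chords.
B has 30 beats and chords last 5 each, so 6 chords.
C has 52 beats and chords last 1 each, so 52 chords.
D has 18 beats and chords last 0.5 each, so 36 chords.
E has 28 beats and chords last 2 each, so 14 chords.
Total: 22 + 6 + 52 + 36 + 14 = 130.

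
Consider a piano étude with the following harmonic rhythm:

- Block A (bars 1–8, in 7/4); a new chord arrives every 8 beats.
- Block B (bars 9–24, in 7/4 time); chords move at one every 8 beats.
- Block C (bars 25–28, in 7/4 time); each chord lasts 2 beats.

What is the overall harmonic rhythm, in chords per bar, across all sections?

1.25 chords per bar

A: 8 bars of 7 beats is 56 beats; at 8 beats each that's 7 chords.
B: 16 bars of 7 beats is 112 beats; at 8 beats each that's 14 chords.
C: 4 bars of 7 beats is 28 beats; at 2 beats each that's 14 chords.
Overall: 35 chords over 28 bars → 35/28 = 1.25 chords per bar.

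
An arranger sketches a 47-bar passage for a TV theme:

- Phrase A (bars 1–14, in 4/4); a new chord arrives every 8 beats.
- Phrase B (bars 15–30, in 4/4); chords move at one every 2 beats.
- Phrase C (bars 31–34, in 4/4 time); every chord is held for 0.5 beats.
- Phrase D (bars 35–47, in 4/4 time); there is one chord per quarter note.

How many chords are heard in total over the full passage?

123 chords

A: 14·4 = 56 beats, 56/8 = 7 chords.
B: 16·4 = 64 beats, 64/2 = 32 chords.
C: 4·4 = 16 beats, 16/0.5 = 32 chords.
D: 13·4 = 52 beats, 52/1 = 52 chords.
Total: 7 + 32 + 32 + 52 = 123.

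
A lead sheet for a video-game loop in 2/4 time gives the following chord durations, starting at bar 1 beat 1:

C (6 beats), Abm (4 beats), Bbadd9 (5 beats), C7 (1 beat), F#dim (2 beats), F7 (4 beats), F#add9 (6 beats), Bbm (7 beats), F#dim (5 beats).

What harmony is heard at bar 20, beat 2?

F#dim

Beat 2 of bar 20 is beat (20−1)×2 + 2 = 40 overall.
Running totals: C ends at 6, Abm ends at 10, Bbadd9 ends at 15, C7 ends at 16, F#dim ends at 18, F7 ends at 22, F#add9 ends at 28, Bbm ends at 35, F#dim ends at 40.
Beat 40 falls within F#dim.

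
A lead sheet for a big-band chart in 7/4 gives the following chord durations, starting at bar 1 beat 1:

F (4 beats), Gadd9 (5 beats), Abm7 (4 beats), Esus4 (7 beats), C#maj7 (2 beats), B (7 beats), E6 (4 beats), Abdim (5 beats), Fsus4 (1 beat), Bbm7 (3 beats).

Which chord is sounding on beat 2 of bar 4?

Beat 2 of bar 4 is beat (4−1)×7 + 2 = 23 overall.
Running totals: F ends at 4, Gadd9 ends at 9, Abm7 ends at 13, Esus4 ends at 20, C#maj7 ends at 22, B ends at 29.
Beat 23 falls within B.

B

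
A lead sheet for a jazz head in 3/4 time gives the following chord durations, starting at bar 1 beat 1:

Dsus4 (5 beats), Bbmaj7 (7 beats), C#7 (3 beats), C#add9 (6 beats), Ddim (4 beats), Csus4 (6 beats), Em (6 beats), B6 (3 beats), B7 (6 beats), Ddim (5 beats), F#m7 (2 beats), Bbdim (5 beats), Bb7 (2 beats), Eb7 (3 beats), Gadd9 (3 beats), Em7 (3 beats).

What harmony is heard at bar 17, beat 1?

Beat 1 of bar 17 is beat (17−1)×3 + 1 = 49 overall.
Running totals: Dsus4 ends at 5, Bbmaj7 ends at 12, C#7 ends at 15, C#add9 ends at 21, Ddim ends at 25, Csus4 ends at 31, Em ends at 37, B6 ends at 40, B7 ends at 46, Ddim ends at 51.
Beat 49 falls within Ddim.

Ddim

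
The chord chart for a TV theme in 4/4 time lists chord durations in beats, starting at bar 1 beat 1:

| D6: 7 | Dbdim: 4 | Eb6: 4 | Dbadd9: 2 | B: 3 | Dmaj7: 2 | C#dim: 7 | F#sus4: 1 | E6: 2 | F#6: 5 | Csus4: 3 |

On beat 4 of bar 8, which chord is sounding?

E6

Beat 4 of bar 8 is beat (8−1)×4 + 4 = 32 overall.
Running totals: D6 ends at 7, Dbdim ends at 11, Eb6 ends at 15, Dbadd9 ends at 17, B ends at 20, Dmaj7 ends at 22, C#dim ends at 29, F#sus4 ends at 30, E6 ends at 32.
Beat 32 falls within E6.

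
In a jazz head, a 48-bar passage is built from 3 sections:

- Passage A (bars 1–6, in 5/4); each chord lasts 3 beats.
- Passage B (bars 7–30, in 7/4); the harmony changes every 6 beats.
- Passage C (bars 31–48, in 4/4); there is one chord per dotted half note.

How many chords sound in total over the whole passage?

62 chords

A: 6 bars × 5 beats = 30 beats; 3 beats/chord → 10 chords.
B: 24 bars × 7 beats = 168 beats; 6 beats/chord → 28 chords.
C: 18 bars × 4 beats = 72 beats; 3 beats/chord → 24 chords.
Total: 10 + 28 + 24 = 62.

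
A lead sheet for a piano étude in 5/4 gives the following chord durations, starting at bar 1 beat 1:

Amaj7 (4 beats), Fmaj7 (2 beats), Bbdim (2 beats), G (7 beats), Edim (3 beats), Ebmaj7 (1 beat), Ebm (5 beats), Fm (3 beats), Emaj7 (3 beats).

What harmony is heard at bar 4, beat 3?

Beat 3 of bar 4 is beat (4−1)×5 + 3 = 18 overall.
Running totals: Amaj7 ends at 4, Fmaj7 ends at 6, Bbdim ends at 8, G ends at 15, Edim ends at 18.
Beat 18 falls within Edim.

Edim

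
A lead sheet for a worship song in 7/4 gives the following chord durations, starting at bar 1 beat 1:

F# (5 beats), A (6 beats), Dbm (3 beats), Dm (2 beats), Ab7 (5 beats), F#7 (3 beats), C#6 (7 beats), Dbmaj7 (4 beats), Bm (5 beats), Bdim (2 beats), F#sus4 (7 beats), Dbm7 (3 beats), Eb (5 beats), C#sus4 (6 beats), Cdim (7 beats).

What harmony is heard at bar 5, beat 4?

Beat 4 of bar 5 is beat (5−1)×7 + 4 = 32 overall.
Running totals: F# ends at 5, A ends at 11, Dbm ends at 14, Dm ends at 16, Ab7 ends at 21, F#7 ends at 24, C#6 ends at 31, Dbmaj7 ends at 35.
Beat 32 falls within Dbmaj7.

Dbmaj7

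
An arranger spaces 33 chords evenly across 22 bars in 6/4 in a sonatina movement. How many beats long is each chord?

4 beats

22 bars × 6 beats/bar = 132 beats total.
132 beats ÷ 33 chords = 4 beats per chord.
(That is a whole note.)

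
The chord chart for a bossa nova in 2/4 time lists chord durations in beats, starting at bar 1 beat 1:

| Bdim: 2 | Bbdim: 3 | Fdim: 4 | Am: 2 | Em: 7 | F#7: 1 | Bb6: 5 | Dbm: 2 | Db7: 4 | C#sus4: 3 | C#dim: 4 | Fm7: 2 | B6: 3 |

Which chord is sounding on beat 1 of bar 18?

Beat 1 of bar 18 is beat (18−1)×2 + 1 = 35 overall.
Running totals: Bdim ends at 2, Bbdim ends at 5, Fdim ends at 9, Am ends at 11, Em ends at 18, F#7 ends at 19, Bb6 ends at 24, Dbm ends at 26, Db7 ends at 30, C#sus4 ends at 33, C#dim ends at 37.
Beat 35 falls within C#dim.

C#dim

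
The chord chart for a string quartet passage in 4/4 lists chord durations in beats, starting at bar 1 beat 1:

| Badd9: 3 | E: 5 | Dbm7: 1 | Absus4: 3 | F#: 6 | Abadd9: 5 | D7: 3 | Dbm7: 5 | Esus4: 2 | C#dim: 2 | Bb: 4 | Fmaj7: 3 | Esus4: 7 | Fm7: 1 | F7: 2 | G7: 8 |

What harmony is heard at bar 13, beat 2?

Beat 2 of bar 13 is beat (13−1)×4 + 2 = 50 overall.
Running totals: Badd9 ends at 3, E ends at 8, Dbm7 ends at 9, Absus4 ends at 12, F# ends at 18, Abadd9 ends at 23, D7 ends at 26, Dbm7 ends at 31, Esus4 ends at 33, C#dim ends at 35, Bb ends at 39, Fmaj7 ends at 42, Esus4 ends at 49, Fm7 ends at 50.
Beat 50 falls within Fm7.

Fm7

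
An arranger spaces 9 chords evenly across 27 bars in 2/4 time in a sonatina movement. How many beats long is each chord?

27 bars × 2 beats/bar = 54 beats total.
54 beats ÷ 9 chords = 6 beats per chord.

6 beats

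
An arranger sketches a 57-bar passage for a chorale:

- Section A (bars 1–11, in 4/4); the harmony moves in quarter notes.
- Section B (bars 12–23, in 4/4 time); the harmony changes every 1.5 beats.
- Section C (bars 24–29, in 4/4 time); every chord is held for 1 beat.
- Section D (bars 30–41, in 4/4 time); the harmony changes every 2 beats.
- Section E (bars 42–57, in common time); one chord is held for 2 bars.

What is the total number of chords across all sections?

A: 11·4 = 44 beats, 44/1 = 44 chords.
B: 12·4 = 48 beats, 48/1.5 = 32 chords.
C: 6·4 = 24 beats, 24/1 = 24 chords.
D: 12·4 = 48 beats, 48/2 = 24 chords.
E: 16·4 = 64 beats, 64/8 = 8 chords.
Total: 44 + 32 + 24 + 24 + 8 = 132.

132 chords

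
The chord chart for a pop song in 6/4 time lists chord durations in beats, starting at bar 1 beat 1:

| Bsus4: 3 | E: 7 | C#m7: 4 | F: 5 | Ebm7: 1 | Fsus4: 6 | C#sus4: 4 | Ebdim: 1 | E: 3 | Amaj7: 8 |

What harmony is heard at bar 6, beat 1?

Beat 1 of bar 6 is beat (6−1)×6 + 1 = 31 overall.
Running totals: Bsus4 ends at 3, E ends at 10, C#m7 ends at 14, F ends at 19, Ebm7 ends at 20, Fsus4 ends at 26, C#sus4 ends at 30, Ebdim ends at 31.
Beat 31 falls within Ebdim.

Ebdim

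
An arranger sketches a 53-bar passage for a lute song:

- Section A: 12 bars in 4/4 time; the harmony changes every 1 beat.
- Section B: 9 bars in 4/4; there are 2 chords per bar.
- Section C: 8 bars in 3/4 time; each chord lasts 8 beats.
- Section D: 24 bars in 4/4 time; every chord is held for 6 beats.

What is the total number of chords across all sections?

A: 12 bars × 4 beats = 48 beats; 1 beat/chord → 48 chords.
B: 9 bars × 4 beats = 36 beats; 2 beats/chord → 18 chords.
C: 8 bars × 3 beats = 24 beats; 8 beats/chord → 3 chords.
D: 24 bars × 4 beats = 96 beats; 6 beats/chord → 16 chords.
Total: 48 + 18 + 3 + 16 = 85.

85 chords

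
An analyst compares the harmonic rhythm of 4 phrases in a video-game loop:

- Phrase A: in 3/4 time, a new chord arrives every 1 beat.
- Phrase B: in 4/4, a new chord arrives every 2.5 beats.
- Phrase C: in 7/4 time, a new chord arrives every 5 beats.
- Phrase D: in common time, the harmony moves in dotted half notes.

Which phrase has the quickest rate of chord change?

A: 3 beats/bar ÷ 1 beat/chord = 3 chords/bar.
B: 4 beats/bar ÷ 2.5 beats/chord = 1.6 chords/bar.
C: 7 beats/bar ÷ 5 beats/chord = 1.4 chords/bar.
D: 4 beats/bar ÷ 3 beats/chord = 4/3 chords/bar.
Fastest is A at 3 chords/bar.

Phrase A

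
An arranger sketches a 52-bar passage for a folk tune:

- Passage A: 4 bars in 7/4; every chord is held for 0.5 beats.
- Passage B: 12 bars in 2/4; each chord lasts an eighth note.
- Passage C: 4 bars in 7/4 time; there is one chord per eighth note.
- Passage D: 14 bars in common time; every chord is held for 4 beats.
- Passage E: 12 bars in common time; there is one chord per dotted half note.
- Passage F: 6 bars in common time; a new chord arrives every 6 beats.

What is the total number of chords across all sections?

194 chords

A: 4·7 = 28 beats, 28/0.5 = 56 chords.
B: 12·2 = 24 beats, 24/0.5 = 48 chords.
C: 4·7 = 28 beats, 28/0.5 = 56 chords.
D: 14·4 = 56 beats, 56/4 = 14 chords.
E: 12·4 = 48 beats, 48/3 = 16 chords.
F: 6·4 = 24 beats, 24/6 = 4 chords.
Total: 56 + 48 + 56 + 14 + 16 + 4 = 194.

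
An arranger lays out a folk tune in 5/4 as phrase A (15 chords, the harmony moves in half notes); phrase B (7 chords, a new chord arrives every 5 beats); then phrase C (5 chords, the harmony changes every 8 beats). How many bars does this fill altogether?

A: 15 × 2 = 30 beats = 6 bars.
B: 7 × 5 = 35 beats = 7 bars.
C: 5 × 8 = 40 beats = 8 bars.
Total: 6 + 7 + 8 = 21 bars.

21 bars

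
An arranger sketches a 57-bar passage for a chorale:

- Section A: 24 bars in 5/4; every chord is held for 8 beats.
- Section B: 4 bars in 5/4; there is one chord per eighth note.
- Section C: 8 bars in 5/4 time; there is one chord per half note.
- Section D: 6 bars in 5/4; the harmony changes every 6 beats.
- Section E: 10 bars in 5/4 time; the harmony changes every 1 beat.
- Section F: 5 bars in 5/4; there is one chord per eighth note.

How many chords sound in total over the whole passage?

180 chords

A has 120 beats and chords last 8 each, so 15 chords.
B has 20 beats and chords last 0.5 each, so 40 chords.
C has 40 beats and chords last 2 each, so 20 chords.
D has 30 beats and chords last 6 each, so 5 chords.
E has 50 beats and chords last 1 each, so 50 chords.
F has 25 beats and chords last 0.5 each, so 50 chords.
Total: 15 + 40 + 20 + 5 + 50 + 50 = 180.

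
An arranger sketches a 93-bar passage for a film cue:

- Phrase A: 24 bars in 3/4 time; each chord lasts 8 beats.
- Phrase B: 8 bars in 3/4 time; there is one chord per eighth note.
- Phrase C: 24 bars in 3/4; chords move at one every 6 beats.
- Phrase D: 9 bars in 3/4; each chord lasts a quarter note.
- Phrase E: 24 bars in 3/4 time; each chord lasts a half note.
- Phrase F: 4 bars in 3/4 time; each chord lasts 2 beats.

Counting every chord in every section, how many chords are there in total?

A: 24 bars × 3 beats = 72 beats; 8 beats/chord → 9 chords.
B: 8 bars × 3 beats = 24 beats; 0.5 beats/chord → 48 chords.
C: 24 bars × 3 beats = 72 beats; 6 beats/chord → 12 chords.
D: 9 bars × 3 beats = 27 beats; 1 beat/chord → 27 chords.
E: 24 bars × 3 beats = 72 beats; 2 beats/chord → 36 chords.
F: 4 bars × 3 beats = 12 beats; 2 beats/chord → 6 chords.
Total: 9 + 48 + 12 + 27 + 36 + 6 = 138.

138 chords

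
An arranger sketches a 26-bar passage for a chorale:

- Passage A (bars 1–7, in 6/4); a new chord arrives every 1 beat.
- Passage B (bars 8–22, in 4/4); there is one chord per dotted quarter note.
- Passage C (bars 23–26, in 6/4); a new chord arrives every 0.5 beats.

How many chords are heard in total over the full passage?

130 chords

A has 42 beats and chords last 1 each, so 42 chords.
B has 60 beats and chords last 1.5 each, so 40 chords.
C has 24 beats and chords last 0.5 each, so 48 chords.
Total: 42 + 40 + 48 = 130.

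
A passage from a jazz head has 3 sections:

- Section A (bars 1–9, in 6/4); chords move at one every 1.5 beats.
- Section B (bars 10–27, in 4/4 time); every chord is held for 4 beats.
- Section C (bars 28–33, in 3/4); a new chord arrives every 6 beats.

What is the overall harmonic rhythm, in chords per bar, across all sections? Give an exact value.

A: 9 × 6 = 54 beats ÷ 1.5 = 36 chords.
B: 18 × 4 = 72 beats ÷ 4 = 18 chords.
C: 6 × 3 = 18 beats ÷ 6 = 3 chords.
Overall: 57 chords over 33 bars → 57/33 = 19/11 chords per bar.

19/11 chords per bar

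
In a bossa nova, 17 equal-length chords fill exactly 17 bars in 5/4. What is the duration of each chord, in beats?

5 beats

17 bars × 5 beats/bar = 85 beats total.
85 beats ÷ 17 chords = 5 beats per chord.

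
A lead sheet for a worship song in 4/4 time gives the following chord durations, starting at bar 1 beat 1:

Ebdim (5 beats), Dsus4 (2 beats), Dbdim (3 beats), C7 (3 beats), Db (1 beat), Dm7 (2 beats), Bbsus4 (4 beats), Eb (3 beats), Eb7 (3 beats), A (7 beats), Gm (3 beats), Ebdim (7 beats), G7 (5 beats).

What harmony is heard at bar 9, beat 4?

Gm

Beat 4 of bar 9 is beat (9−1)×4 + 4 = 36 overall.
Running totals: Ebdim ends at 5, Dsus4 ends at 7, Dbdim ends at 10, C7 ends at 13, Db ends at 14, Dm7 ends at 16, Bbsus4 ends at 20, Eb ends at 23, Eb7 ends at 26, A ends at 33, Gm ends at 36.
Beat 36 falls within Gm.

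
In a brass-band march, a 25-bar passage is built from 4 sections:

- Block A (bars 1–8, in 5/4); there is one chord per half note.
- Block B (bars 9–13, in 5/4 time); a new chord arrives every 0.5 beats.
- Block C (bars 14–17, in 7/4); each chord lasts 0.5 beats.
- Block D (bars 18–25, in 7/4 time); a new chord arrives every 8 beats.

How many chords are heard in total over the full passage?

A: 8·5 = 40 beats, 40/2 = 20 chords.
B: 5·5 = 25 beats, 25/0.5 = 50 chords.
C: 4·7 = 28 beats, 28/0.5 = 56 chords.
D: 8·7 = 56 beats, 56/8 = 7 chords.
Total: 20 + 50 + 56 + 7 = 133.

133 chords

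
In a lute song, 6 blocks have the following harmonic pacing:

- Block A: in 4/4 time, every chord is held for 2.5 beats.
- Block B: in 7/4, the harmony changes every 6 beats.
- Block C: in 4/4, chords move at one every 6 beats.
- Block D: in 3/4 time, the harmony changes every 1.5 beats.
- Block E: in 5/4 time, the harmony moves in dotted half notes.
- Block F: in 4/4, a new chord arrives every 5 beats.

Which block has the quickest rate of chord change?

A: 4/2.5 = 1.6 chords/bar.
B: 7/6 = 7/6 chords/bar.
C: 4/6 = 2/3 chords/bar.
D: 3/1.5 = 2 chords/bar.
E: 5/3 = 5/3 chords/bar.
F: 4/5 = 0.8 chords/bar.
Fastest is D at 2 chords/bar.

Block D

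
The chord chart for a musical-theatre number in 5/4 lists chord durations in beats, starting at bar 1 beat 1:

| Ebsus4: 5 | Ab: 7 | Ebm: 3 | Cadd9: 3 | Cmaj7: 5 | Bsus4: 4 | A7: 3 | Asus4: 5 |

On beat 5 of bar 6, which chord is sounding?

Beat 5 of bar 6 is beat (6−1)×5 + 5 = 30 overall.
Running totals: Ebsus4 ends at 5, Ab ends at 12, Ebm ends at 15, Cadd9 ends at 18, Cmaj7 ends at 23, Bsus4 ends at 27, A7 ends at 30.
Beat 30 falls within A7.

A7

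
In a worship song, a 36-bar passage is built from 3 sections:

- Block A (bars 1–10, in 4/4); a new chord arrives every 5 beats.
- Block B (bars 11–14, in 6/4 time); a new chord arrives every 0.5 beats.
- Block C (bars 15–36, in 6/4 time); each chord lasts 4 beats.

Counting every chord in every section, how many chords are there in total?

89 chords

A: 10 bars × 4 beats = 40 beats; 5 beats/chord → 8 chords.
B: 4 bars × 6 beats = 24 beats; 0.5 beats/chord → 48 chords.
C: 22 bars × 6 beats = 132 beats; 4 beats/chord → 33 chords.
Total: 8 + 48 + 33 = 89.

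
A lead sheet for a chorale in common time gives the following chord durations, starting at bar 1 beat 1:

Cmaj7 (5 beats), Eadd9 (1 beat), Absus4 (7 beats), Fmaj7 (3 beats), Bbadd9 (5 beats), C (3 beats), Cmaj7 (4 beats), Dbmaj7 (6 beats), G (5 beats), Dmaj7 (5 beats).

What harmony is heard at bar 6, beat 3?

C

Beat 3 of bar 6 is beat (6−1)×4 + 3 = 23 overall.
Running totals: Cmaj7 ends at 5, Eadd9 ends at 6, Absus4 ends at 13, Fmaj7 ends at 16, Bbadd9 ends at 21, C ends at 24.
Beat 23 falls within C.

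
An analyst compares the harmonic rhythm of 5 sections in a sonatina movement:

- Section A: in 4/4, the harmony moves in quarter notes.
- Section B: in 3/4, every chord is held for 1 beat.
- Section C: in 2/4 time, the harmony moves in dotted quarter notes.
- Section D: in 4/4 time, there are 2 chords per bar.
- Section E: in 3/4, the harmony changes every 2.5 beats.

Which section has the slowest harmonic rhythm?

A: 4 beats/bar ÷ 1 beat/chord = 4 chords/bar.
B: 3 beats/bar ÷ 1 beat/chord = 3 chords/bar.
C: 2 beats/bar ÷ 1.5 beats/chord = 4/3 chords/bar.
D: 4 beats/bar ÷ 2 beats/chord = 2 chords/bar.
E: 3 beats/bar ÷ 2.5 beats/chord = 1.2 chords/bar.
Slowest is E at 1.2 chords/bar.

Section E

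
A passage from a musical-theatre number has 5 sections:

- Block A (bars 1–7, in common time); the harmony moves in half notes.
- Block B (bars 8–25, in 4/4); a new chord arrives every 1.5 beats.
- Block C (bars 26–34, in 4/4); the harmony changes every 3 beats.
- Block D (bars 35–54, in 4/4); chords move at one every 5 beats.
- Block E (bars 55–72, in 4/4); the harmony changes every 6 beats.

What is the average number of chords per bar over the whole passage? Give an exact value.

A: 7 bars of 4 beats is 28 beats; at 2 beats each that's 14 chords.
B: 18 bars of 4 beats is 72 beats; at 1.5 beats each that's 48 chords.
C: 9 bars of 4 beats is 36 beats; at 3 beats each that's 12 chords.
D: 20 bars of 4 beats is 80 beats; at 5 beats each that's 16 chords.
E: 18 bars of 4 beats is 72 beats; at 6 beats each that's 12 chords.
Overall: 102 chords over 72 bars → 102/72 = 17/12 chords per bar.

17/12 chords per bar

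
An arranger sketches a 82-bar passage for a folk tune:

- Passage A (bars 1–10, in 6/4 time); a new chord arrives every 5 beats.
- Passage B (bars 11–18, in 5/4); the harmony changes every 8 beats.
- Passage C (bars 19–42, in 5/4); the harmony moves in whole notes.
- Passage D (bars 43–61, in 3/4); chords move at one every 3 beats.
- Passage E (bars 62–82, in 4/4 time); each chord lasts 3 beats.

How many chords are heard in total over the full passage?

94 chords

A: 10 bars × 6 beats = 60 beats; 5 beats/chord → 12 chords.
B: 8 bars × 5 beats = 40 beats; 8 beats/chord → 5 chords.
C: 24 bars × 5 beats = 120 beats; 4 beats/chord → 30 chords.
D: 19 bars × 3 beats = 57 beats; 3 beats/chord → 19 chords.
E: 21 bars × 4 beats = 84 beats; 3 beats/chord → 28 chords.
Total: 12 + 5 + 30 + 19 + 28 = 94.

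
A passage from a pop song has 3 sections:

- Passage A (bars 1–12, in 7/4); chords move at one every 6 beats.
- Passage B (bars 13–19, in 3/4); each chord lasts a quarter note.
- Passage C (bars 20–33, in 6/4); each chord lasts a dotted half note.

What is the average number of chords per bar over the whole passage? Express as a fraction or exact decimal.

A: 12 × 7 = 84 beats ÷ 6 = 14 chords.
B: 7 × 3 = 21 beats ÷ 1 = 21 chords.
C: 14 × 6 = 84 beats ÷ 3 = 28 chords.
Overall: 63 chords over 33 bars → 63/33 = 21/11 chords per bar.

21/11 chords per bar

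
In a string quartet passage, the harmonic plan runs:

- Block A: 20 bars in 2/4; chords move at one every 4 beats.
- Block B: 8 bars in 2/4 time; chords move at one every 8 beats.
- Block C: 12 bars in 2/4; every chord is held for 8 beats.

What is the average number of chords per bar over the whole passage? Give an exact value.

A: 20 bars of 2 beats is 40 beats; at 4 beats each that's 10 chords.
B: 8 bars of 2 beats is 16 beats; at 8 beats each that's 2 chords.
C: 12 bars of 2 beats is 24 beats; at 8 beats each that's 3 chords.
Overall: 15 chords over 40 bars → 15/40 = 0.375 chords per bar.

0.375 chords per bar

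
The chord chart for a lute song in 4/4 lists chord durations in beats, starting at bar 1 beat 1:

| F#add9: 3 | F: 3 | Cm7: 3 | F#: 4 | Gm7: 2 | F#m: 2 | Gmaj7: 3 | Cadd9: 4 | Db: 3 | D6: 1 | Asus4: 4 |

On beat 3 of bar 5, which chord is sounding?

Beat 3 of bar 5 is beat (5−1)×4 + 3 = 19 overall.
Running totals: F#add9 ends at 3, F ends at 6, Cm7 ends at 9, F# ends at 13, Gm7 ends at 15, F#m ends at 17, Gmaj7 ends at 20.
Beat 19 falls within Gmaj7.

Gmaj7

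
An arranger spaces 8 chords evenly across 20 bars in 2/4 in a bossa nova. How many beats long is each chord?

20 bars × 2 beats/bar = 40 beats total.
40 beats ÷ 8 chords = 5 beats per chord.

5 beats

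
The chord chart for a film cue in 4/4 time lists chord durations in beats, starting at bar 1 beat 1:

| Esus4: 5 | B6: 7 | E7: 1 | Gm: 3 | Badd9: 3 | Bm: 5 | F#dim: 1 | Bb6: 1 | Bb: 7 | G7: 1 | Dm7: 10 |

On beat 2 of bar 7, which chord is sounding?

Beat 2 of bar 7 is beat (7−1)×4 + 2 = 26 overall.
Running totals: Esus4 ends at 5, B6 ends at 12, E7 ends at 13, Gm ends at 16, Badd9 ends at 19, Bm ends at 24, F#dim ends at 25, Bb6 ends at 26.
Beat 26 falls within Bb6.

Bb6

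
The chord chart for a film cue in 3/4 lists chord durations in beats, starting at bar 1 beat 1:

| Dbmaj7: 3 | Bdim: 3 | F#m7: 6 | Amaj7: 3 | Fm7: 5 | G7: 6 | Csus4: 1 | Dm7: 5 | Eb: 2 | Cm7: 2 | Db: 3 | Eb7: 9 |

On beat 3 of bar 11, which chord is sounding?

Beat 3 of bar 11 is beat (11−1)×3 + 3 = 33 overall.
Running totals: Dbmaj7 ends at 3, Bdim ends at 6, F#m7 ends at 12, Amaj7 ends at 15, Fm7 ends at 20, G7 ends at 26, Csus4 ends at 27, Dm7 ends at 32, Eb ends at 34.
Beat 33 falls within Eb.

Eb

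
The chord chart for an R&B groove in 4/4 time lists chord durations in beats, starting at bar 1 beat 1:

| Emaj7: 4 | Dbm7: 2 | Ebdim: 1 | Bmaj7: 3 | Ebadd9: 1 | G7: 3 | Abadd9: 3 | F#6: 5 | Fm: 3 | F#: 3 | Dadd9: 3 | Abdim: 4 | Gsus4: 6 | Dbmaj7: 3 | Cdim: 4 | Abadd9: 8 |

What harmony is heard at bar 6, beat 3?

Fm

Beat 3 of bar 6 is beat (6−1)×4 + 3 = 23 overall.
Running totals: Emaj7 ends at 4, Dbm7 ends at 6, Ebdim ends at 7, Bmaj7 ends at 10, Ebadd9 ends at 11, G7 ends at 14, Abadd9 ends at 17, F#6 ends at 22, Fm ends at 25.
Beat 23 falls within Fm.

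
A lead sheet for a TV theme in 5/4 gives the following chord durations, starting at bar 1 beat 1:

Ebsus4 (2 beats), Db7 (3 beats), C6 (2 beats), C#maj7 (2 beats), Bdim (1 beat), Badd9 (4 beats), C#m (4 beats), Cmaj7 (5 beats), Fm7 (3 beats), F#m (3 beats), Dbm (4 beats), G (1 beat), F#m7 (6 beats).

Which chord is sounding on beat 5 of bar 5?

Beat 5 of bar 5 is beat (5−1)×5 + 5 = 25 overall.
Running totals: Ebsus4 ends at 2, Db7 ends at 5, C6 ends at 7, C#maj7 ends at 9, Bdim ends at 10, Badd9 ends at 14, C#m ends at 18, Cmaj7 ends at 23, Fm7 ends at 26.
Beat 25 falls within Fm7.

Fm7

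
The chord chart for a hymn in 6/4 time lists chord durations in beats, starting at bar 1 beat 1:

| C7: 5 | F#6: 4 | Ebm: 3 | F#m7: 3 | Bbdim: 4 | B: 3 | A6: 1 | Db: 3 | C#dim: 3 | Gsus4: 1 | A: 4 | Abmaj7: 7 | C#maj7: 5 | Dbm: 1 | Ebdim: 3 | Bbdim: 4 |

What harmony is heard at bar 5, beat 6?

Beat 6 of bar 5 is beat (5−1)×6 + 6 = 30 overall.
Running totals: C7 ends at 5, F#6 ends at 9, Ebm ends at 12, F#m7 ends at 15, Bbdim ends at 19, B ends at 22, A6 ends at 23, Db ends at 26, C#dim ends at 29, Gsus4 ends at 30.
Beat 30 falls within Gsus4.

Gsus4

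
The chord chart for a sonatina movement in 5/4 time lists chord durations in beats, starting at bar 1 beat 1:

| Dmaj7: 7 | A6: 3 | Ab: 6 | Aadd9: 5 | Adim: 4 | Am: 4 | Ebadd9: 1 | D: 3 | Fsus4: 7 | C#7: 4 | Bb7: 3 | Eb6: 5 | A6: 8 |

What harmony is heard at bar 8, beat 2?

Beat 2 of bar 8 is beat (8−1)×5 + 2 = 37 overall.
Running totals: Dmaj7 ends at 7, A6 ends at 10, Ab ends at 16, Aadd9 ends at 21, Adim ends at 25, Am ends at 29, Ebadd9 ends at 30, D ends at 33, Fsus4 ends at 40.
Beat 37 falls within Fsus4.

Fsus4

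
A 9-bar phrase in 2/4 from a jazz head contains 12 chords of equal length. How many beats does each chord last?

9 bars × 2 beats/bar = 18 beats total.
18 beats ÷ 12 chords = 1.5 beats per chord.
(That is a dotted quarter note.)

1.5 beats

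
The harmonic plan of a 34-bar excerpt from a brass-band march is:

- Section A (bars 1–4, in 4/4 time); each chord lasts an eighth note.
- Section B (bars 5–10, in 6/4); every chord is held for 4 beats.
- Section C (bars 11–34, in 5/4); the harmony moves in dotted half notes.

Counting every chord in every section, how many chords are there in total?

A has 16 beats and chords last 0.5 each, so 32 chords.
B has 36 beats and chords last 4 each, so 9 chords.
C has 120 beats and chords last 3 each, so 40 chords.
Total: 32 + 9 + 40 = 81.

81 chords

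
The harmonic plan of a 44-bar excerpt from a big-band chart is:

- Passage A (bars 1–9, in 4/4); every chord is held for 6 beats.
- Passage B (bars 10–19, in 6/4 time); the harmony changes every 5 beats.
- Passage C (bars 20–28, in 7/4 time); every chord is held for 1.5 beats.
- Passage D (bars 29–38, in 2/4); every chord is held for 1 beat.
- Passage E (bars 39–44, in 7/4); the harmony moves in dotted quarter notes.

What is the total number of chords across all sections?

108 chords

A has 36 beats and chords last 6 each, so 6 chords.
B has 60 beats and chords last 5 each, so 12 chords.
C has 63 beats and chords last 1.5 each, so 42 chords.
D has 20 beats and chords last 1 each, so 20 chords.
E has 42 beats and chords last 1.5 each, so 28 chords.
Total: 6 + 12 + 42 + 20 + 28 = 108.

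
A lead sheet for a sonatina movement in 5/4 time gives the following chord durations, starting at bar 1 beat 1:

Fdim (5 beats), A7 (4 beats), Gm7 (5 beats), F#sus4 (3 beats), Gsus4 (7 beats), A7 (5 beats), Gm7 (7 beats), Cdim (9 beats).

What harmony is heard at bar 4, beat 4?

Gsus4

Beat 4 of bar 4 is beat (4−1)×5 + 4 = 19 overall.
Running totals: Fdim ends at 5, A7 ends at 9, Gm7 ends at 14, F#sus4 ends at 17, Gsus4 ends at 24.
Beat 19 falls within Gsus4.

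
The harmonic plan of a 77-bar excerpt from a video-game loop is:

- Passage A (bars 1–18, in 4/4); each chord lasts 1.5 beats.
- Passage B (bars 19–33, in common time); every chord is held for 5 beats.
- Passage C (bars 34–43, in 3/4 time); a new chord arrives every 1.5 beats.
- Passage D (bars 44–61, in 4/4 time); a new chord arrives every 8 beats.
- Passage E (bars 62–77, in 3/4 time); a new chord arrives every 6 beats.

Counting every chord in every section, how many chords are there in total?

A: 18·4 = 72 beats, 72/1.5 = 48 chords.
B: 15·4 = 60 beats, 60/5 = 12 chords.
C: 10·3 = 30 beats, 30/1.5 = 20 chords.
D: 18·4 = 72 beats, 72/8 = 9 chords.
E: 16·3 = 48 beats, 48/6 = 8 chords.
Total: 48 + 12 + 20 + 9 + 8 = 97.

97 chords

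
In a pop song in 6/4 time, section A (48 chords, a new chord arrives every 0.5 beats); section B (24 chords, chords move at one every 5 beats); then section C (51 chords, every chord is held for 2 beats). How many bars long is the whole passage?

41 bars

A: 48 × 0.5 = 24 beats = 4 bars.
B: 24 × 5 = 120 beats = 20 bars.
C: 51 × 2 = 102 beats = 17 bars.
Total: 4 + 20 + 17 = 41 bars.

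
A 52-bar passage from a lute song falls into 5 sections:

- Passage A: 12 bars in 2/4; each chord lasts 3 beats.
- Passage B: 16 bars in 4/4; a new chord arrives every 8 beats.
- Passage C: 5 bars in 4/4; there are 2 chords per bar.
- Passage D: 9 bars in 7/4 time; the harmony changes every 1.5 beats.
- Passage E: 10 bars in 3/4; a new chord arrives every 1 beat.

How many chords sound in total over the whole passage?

A: 12 bars × 2 beats = 24 beats; 3 beats/chord → 8 chords.
B: 16 bars × 4 beats = 64 beats; 8 beats/chord → 8 chords.
C: 5 bars × 4 beats = 20 beats; 2 beats/chord → 10 chords.
D: 9 bars × 7 beats = 63 beats; 1.5 beats/chord → 42 chords.
E: 10 bars × 3 beats = 30 beats; 1 beat/chord → 30 chords.
Total: 8 + 8 + 10 + 42 + 30 = 98.

98 chords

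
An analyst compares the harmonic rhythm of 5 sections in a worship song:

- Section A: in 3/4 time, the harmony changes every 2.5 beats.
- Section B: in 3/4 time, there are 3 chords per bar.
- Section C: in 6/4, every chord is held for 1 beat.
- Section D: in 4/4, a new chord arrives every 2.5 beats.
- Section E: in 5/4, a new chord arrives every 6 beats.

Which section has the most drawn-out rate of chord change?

Section E

A: each chord is 2.5 beats in 3/4, so 1.2 per bar.
B: each chord is 1 beat in 3/4, so 3 per bar.
C: each chord is 1 beat in 6/4, so 6 per bar.
D: each chord is 2.5 beats in 4/4, so 1.6 per bar.
E: each chord is 6 beats in 5/4, so 5/6 per bar.
Slowest is E at 5/6 chords/bar.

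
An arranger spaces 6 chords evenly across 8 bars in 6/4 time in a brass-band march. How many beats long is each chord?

8 beats

8 bars × 6 beats/bar = 48 beats total.
48 beats ÷ 6 chords = 8 beats per chord.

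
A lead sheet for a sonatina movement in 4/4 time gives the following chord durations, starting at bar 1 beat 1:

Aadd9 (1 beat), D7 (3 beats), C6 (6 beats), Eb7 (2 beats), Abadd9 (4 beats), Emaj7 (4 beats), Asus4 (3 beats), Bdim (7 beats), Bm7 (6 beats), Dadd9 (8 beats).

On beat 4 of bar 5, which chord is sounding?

Emaj7

Beat 4 of bar 5 is beat (5−1)×4 + 4 = 20 overall.
Running totals: Aadd9 ends at 1, D7 ends at 4, C6 ends at 10, Eb7 ends at 12, Abadd9 ends at 16, Emaj7 ends at 20.
Beat 20 falls within Emaj7.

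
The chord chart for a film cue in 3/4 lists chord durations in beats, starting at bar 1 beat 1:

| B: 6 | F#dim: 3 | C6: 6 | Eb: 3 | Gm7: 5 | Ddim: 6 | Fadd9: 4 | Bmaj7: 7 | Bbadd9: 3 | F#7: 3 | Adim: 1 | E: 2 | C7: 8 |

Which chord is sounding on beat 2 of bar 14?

Bbadd9

Beat 2 of bar 14 is beat (14−1)×3 + 2 = 41 overall.
Running totals: B ends at 6, F#dim ends at 9, C6 ends at 15, Eb ends at 18, Gm7 ends at 23, Ddim ends at 29, Fadd9 ends at 33, Bmaj7 ends at 40, Bbadd9 ends at 43.
Beat 41 falls within Bbadd9.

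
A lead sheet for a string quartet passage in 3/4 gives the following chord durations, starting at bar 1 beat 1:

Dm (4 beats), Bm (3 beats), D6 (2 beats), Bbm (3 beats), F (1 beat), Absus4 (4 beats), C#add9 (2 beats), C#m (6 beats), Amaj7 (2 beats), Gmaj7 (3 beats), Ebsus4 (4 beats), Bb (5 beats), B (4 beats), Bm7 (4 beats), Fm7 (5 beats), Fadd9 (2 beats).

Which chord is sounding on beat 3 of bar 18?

Beat 3 of bar 18 is beat (18−1)×3 + 3 = 54 overall.
Running totals: Dm ends at 4, Bm ends at 7, D6 ends at 9, Bbm ends at 12, F ends at 13, Absus4 ends at 17, C#add9 ends at 19, C#m ends at 25, Amaj7 ends at 27, Gmaj7 ends at 30, Ebsus4 ends at 34, Bb ends at 39, B ends at 43, Bm7 ends at 47, Fm7 ends at 52, Fadd9 ends at 54.
Beat 54 falls within Fadd9.

Fadd9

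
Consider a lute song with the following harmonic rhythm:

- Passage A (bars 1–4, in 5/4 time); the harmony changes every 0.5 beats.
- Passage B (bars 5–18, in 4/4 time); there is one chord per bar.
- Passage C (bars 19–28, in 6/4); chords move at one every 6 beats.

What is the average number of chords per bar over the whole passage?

16/7 chords per bar

A: 4 × 5 = 20 beats ÷ 0.5 = 40 chords.
B: 14 × 4 = 56 beats ÷ 4 = 14 chords.
C: 10 × 6 = 60 beats ÷ 6 = 10 chords.
Overall: 64 chords over 28 bars → 64/28 = 16/7 chords per bar.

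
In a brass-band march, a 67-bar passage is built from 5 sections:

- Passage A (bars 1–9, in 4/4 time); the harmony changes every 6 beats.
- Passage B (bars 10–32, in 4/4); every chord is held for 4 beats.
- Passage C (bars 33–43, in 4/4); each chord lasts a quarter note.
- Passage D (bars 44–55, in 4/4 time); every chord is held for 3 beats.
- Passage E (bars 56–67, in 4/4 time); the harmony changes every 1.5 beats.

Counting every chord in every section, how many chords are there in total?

121 chords

A has 36 beats and chords last 6 each, so 6 chords.
B has 92 beats and chords last 4 each, so 23 chords.
C has 44 beats and chords last 1 each, so 44 chords.
D has 48 beats and chords last 3 each, so 16 chords.
E has 48 beats and chords last 1.5 each, so 32 chords.
Total: 6 + 23 + 44 + 16 + 32 = 121.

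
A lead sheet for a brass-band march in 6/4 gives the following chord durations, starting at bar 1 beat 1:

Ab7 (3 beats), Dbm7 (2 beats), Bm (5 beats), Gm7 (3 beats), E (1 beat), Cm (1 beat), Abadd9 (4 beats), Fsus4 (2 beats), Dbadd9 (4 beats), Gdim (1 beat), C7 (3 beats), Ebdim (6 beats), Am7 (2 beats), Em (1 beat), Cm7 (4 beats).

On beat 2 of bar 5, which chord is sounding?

Beat 2 of bar 5 is beat (5−1)×6 + 2 = 26 overall.
Running totals: Ab7 ends at 3, Dbm7 ends at 5, Bm ends at 10, Gm7 ends at 13, E ends at 14, Cm ends at 15, Abadd9 ends at 19, Fsus4 ends at 21, Dbadd9 ends at 25, Gdim ends at 26.
Beat 26 falls within Gdim.

Gdim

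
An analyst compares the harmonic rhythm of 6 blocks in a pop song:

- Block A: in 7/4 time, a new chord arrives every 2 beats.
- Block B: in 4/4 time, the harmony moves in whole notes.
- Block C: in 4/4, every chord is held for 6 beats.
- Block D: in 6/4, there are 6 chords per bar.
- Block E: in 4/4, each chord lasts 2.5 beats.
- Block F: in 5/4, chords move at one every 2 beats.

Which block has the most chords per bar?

Block D

A: 7/2 = 3.5 chords/bar.
B: 4/4 = 1 chord/bar.
C: 4/6 = 2/3 chords/bar.
D: 6/1 = 6 chords/bar.
E: 4/2.5 = 1.6 chords/bar.
F: 5/2 = 2.5 chords/bar.
Fastest is D at 6 chords/bar.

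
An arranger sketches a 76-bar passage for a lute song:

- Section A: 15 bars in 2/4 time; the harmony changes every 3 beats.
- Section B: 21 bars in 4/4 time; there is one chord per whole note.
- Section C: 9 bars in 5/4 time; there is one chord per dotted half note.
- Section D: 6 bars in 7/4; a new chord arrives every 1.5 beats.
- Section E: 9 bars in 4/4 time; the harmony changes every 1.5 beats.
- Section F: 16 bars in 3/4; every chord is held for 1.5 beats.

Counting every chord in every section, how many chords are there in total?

A: 15 bars × 2 beats = 30 beats; 3 beats/chord → 10 chords.
B: 21 bars × 4 beats = 84 beats; 4 beats/chord → 21 chords.
C: 9 bars × 5 beats = 45 beats; 3 beats/chord → 15 chords.
D: 6 bars × 7 beats = 42 beats; 1.5 beats/chord → 28 chords.
E: 9 bars × 4 beats = 36 beats; 1.5 beats/chord → 24 chords.
F: 16 bars × 3 beats = 48 beats; 1.5 beats/chord → 32 chords.
Total: 10 + 21 + 15 + 28 + 24 + 32 = 130.

130 chords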